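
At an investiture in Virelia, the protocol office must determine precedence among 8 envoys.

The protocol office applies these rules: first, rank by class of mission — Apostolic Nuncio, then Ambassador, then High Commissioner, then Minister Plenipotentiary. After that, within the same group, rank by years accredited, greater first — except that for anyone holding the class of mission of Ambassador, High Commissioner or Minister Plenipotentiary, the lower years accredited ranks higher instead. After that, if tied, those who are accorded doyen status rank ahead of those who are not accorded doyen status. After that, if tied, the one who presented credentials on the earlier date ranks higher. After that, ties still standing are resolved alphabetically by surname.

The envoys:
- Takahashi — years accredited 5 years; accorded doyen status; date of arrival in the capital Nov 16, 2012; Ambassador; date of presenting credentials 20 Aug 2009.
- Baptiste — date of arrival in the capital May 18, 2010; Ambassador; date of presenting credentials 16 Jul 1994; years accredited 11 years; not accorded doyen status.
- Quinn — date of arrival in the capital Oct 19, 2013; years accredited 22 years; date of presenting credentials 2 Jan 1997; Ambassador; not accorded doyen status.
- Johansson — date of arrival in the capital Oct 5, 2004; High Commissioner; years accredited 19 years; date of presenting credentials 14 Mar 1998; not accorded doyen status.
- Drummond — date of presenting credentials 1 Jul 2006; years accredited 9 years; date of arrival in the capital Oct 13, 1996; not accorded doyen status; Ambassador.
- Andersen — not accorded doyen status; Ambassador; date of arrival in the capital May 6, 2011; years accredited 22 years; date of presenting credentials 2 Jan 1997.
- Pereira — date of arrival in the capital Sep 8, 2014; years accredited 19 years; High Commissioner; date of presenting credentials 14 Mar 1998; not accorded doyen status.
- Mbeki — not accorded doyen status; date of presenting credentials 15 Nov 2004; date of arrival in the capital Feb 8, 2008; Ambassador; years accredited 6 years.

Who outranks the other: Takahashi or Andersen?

By class of mission: Takahashi, Mbeki, Drummond, Baptiste, Andersen and Quinn (Ambassador); then Johansson and Pereira (High Commissioner).
Among Takahashi, Mbeki, Drummond, Baptiste, Andersen and Quinn, by years accredited (lower first) (reversed rule for this group): Takahashi (5 years) before Mbeki (6 years) before Drummond (9 years) before Baptiste (11 years) before Andersen and Quinn (22 years).
Andersen and Quinn are each not accorded doyen status, so the next rule applies.
Andersen and Quinn both have date of presenting credentials 2 Jan 1997, so the next rule applies.
Among Andersen and Quinn, alphabetically by surname: Andersen before Quinn.
Johansson and Pereira both have years accredited 19 years, so the next rule applies.
Johansson and Pereira are each not accorded doyen status, so the next rule applies.
Johansson and Pereira both have date of presenting credentials 14 Mar 1998, so the next rule applies.
Among Johansson and Pereira, alphabetically by surname: Johansson before Pereira.
So Takahashi takes precedence.

Takahashi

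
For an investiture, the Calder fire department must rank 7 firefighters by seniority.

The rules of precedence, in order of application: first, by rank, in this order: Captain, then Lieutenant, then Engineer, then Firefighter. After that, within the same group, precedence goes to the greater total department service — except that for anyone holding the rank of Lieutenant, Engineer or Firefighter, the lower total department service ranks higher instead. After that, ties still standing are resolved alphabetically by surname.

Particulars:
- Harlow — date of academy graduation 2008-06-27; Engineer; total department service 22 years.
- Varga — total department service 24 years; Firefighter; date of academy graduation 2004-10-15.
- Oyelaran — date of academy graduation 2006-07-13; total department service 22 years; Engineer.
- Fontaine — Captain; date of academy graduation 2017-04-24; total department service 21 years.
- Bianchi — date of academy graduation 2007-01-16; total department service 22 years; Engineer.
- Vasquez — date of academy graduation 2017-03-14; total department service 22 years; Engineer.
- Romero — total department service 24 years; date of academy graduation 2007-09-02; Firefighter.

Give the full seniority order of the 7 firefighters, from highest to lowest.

Fontaine, Bianchi, Harlow, Oyelaran, Vasquez, Romero, Varga

By rank: Fontaine (Captain); then Bianchi, Harlow, Oyelaran and Vasquez (Engineer); then Romero and Varga (Firefighter).
Bianchi, Harlow, Oyelaran and Vasquez all have total department service 22 years, so the next rule applies.
Among Bianchi, Harlow, Oyelaran and Vasquez, alphabetically by surname: Bianchi before Harlow before Oyelaran before Vasquez.
Romero and Varga both have total department service 24 years, so the next rule applies.
Among Romero and Varga, alphabetically by surname: Romero before Varga.
Full order: Fontaine, Bianchi, Harlow, Oyelaran, Vasquez, Romero, Varga.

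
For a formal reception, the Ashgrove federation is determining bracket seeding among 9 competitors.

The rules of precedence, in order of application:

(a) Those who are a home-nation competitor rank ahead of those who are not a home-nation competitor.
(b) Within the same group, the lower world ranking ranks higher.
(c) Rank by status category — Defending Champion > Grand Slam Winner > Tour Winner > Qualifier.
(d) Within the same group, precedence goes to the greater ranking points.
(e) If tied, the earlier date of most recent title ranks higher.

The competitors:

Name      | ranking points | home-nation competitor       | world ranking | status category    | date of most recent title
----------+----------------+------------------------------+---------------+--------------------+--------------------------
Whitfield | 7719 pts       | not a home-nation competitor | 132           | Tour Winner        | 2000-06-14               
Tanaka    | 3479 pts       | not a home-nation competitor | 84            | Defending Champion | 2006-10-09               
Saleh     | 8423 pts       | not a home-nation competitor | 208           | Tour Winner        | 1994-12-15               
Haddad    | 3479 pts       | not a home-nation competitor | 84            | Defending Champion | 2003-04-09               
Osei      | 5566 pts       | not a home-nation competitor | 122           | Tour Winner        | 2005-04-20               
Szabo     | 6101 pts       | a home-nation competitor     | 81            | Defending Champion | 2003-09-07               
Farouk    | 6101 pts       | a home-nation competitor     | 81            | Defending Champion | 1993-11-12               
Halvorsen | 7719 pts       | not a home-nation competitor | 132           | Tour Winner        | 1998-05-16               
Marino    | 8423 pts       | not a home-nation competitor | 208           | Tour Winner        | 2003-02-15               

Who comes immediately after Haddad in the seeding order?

Tanaka

By the first rule: Farouk and Szabo (both a home-nation competitor); then Haddad, Tanaka, Osei, Halvorsen, Whitfield, Saleh and Marino (each not a home-nation competitor).
Farouk and Szabo both have world ranking 81, so the next rule applies.
Farouk and Szabo are each Defending Champion, so the next rule applies.
Farouk and Szabo both have ranking points 6101 pts, so the next rule applies.
Among Farouk and Szabo, by date of most recent title (earlier first): Farouk (1993-11-12) before Szabo (2003-09-07).
Among Haddad, Tanaka, Osei, Halvorsen, Whitfield, Saleh and Marino, by world ranking (lower first): Haddad and Tanaka (84) before Osei (122) before Halvorsen and Whitfield (132) before Saleh and Marino (208).
Haddad and Tanaka are each Defending Champion, so the next rule applies.
Haddad and Tanaka both have ranking points 3479 pts, so the next rule applies.
Among Haddad and Tanaka, by date of most recent title (earlier first): Haddad (2003-04-09) before Tanaka (2006-10-09).
Halvorsen and Whitfield are each Tour Winner, so the next rule applies.
Halvorsen and Whitfield both have ranking points 7719 pts, so the next rule applies.
Among Halvorsen and Whitfield, by date of most recent title (earlier first): Halvorsen (1998-05-16) before Whitfield (2000-06-14).
Saleh and Marino are each Tour Winner, so the next rule applies.
Saleh and Marino both have ranking points 8423 pts, so the next rule applies.
Among Saleh and Marino, by date of most recent title (earlier first): Saleh (1994-12-15) before Marino (2003-02-15).
Order: Farouk, Szabo, Haddad, Tanaka, Osei, Halvorsen, Whitfield, Saleh, Marino.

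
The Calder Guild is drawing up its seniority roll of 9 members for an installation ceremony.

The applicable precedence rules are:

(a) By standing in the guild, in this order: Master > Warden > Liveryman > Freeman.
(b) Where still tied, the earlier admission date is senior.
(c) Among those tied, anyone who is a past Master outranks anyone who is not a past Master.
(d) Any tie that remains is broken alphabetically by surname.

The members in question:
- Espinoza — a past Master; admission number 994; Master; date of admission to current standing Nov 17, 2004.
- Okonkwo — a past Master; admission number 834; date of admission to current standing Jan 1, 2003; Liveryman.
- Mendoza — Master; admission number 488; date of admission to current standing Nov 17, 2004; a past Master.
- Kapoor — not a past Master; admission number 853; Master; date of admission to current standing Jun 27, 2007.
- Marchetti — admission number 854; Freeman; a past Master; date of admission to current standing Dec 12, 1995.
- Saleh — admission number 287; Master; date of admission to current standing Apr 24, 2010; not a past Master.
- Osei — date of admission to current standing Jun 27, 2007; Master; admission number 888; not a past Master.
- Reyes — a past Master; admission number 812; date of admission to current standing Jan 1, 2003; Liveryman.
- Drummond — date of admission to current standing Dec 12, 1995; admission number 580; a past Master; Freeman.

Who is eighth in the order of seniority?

Drummond

By standing in the guild: Espinoza, Mendoza, Kapoor, Osei and Saleh (Master); then Okonkwo and Reyes (Liveryman); then Drummond and Marchetti (Freeman).
Among Espinoza, Mendoza, Kapoor, Osei and Saleh, by date of admission to current standing (earlier first): Espinoza and Mendoza (Nov 17, 2004) before Kapoor and Osei (Jun 27, 2007) before Saleh (Apr 24, 2010).
Espinoza and Mendoza are each a past Master, so the next rule applies.
Among Espinoza and Mendoza, alphabetically by surname: Espinoza before Mendoza.
Kapoor and Osei are each not a past Master, so the next rule applies.
Among Kapoor and Osei, alphabetically by surname: Kapoor before Osei.
Okonkwo and Reyes both have date of admission to current standing Jan 1, 2003, so the next rule applies.
Okonkwo and Reyes are each a past Master, so the next rule applies.
Among Okonkwo and Reyes, alphabetically by surname: Okonkwo before Reyes.
Drummond and Marchetti both have date of admission to current standing Dec 12, 1995, so the next rule applies.
Drummond and Marchetti are each a past Master, so the next rule applies.
Among Drummond and Marchetti, alphabetically by surname: Drummond before Marchetti.
Order: Espinoza, Mendoza, Kapoor, Osei, Saleh, Okonkwo, Reyes, Drummond, Marchetti.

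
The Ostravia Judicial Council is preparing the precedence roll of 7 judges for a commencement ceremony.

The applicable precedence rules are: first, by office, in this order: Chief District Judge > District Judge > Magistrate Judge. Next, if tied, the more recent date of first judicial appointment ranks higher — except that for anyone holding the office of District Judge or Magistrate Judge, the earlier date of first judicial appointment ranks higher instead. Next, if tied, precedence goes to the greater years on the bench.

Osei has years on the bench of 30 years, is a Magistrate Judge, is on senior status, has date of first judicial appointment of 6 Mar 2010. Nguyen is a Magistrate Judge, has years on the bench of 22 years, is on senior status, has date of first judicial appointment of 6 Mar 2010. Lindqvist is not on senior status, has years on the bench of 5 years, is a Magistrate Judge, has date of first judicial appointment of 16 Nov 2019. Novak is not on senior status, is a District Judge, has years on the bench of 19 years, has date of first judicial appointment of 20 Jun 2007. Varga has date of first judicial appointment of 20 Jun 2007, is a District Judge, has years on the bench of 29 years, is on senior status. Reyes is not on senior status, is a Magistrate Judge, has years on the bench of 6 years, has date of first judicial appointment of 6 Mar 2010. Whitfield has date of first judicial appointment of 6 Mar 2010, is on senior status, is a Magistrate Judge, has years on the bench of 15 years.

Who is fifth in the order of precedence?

Whitfield

By office: Varga and Novak (District Judge); then Osei, Nguyen, Whitfield, Reyes and Lindqvist (Magistrate Judge).
Varga and Novak both have date of first judicial appointment 20 Jun 2007, so the next rule applies.
Among Varga and Novak, by years on the bench (higher first): Varga (29 years) before Novak (19 years).
Among Osei, Nguyen, Whitfield, Reyes and Lindqvist, by date of first judicial appointment (earlier first) (reversed rule for this group): Osei, Nguyen, Whitfield and Reyes (6 Mar 2010) before Lindqvist (16 Nov 2019).
Among Osei, Nguyen, Whitfield and Reyes, by years on the bench (higher first): Osei (30 years) before Nguyen (22 years) before Whitfield (15 years) before Reyes (6 years).
Order: Varga, Novak, Osei, Nguyen, Whitfield, Reyes, Lindqvist.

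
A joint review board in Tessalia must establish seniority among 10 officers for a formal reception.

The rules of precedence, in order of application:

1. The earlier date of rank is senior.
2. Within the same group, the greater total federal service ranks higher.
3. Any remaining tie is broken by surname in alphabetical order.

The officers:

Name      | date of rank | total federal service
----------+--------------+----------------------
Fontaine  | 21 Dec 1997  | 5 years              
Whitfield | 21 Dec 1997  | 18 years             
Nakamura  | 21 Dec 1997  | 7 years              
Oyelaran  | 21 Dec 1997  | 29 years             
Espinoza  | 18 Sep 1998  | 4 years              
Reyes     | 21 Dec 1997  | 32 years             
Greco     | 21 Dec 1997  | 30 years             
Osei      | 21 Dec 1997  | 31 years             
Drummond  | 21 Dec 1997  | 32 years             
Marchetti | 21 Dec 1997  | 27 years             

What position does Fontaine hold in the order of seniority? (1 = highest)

9

By date of rank (earlier first): Drummond, Reyes, Osei, Greco, Oyelaran, Marchetti, Whitfield, Nakamura and Fontaine (each 21 Dec 1997); then Espinoza (18 Sep 1998).
Among Drummond, Reyes, Osei, Greco, Oyelaran, Marchetti, Whitfield, Nakamura and Fontaine, by total federal service (higher first): Drummond and Reyes (32 years) before Osei (31 years) before Greco (30 years) before Oyelaran (29 years) before Marchetti (27 years) before Whitfield (18 years) before Nakamura (7 years) before Fontaine (5 years).
Among Drummond and Reyes, alphabetically by surname: Drummond before Reyes.
Order: Drummond, Reyes, Osei, Greco, Oyelaran, Marchetti, Whitfield, Nakamura, Fontaine, Espinoza. So position 9.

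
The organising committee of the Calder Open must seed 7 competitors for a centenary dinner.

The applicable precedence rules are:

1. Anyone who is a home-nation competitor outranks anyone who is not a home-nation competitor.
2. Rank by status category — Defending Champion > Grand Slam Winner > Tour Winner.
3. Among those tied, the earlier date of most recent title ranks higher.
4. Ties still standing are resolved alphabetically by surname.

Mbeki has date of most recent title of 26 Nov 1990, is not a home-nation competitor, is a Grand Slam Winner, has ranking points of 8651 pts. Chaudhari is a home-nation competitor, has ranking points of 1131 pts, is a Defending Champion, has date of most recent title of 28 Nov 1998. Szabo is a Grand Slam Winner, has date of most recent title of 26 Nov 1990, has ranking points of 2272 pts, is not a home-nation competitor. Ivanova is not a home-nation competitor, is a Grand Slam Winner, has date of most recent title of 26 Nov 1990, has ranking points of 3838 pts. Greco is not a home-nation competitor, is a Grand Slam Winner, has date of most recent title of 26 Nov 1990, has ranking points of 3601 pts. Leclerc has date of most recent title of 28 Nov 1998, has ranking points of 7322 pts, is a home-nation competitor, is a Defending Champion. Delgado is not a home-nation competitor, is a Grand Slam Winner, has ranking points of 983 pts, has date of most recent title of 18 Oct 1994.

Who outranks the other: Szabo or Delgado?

By the first rule: Chaudhari and Leclerc (both a home-nation competitor); then Greco, Ivanova, Mbeki, Szabo and Delgado (each not a home-nation competitor).
Chaudhari and Leclerc are each Defending Champion, so the next rule applies.
Chaudhari and Leclerc both have date of most recent title 28 Nov 1998, so the next rule applies.
Among Chaudhari and Leclerc, alphabetically by surname: Chaudhari before Leclerc.
Greco, Ivanova, Mbeki, Szabo and Delgado are each Grand Slam Winner, so the next rule applies.
Among Greco, Ivanova, Mbeki, Szabo and Delgado, by date of most recent title (earlier first): Greco, Ivanova, Mbeki and Szabo (26 Nov 1990) before Delgado (18 Oct 1994).
Among Greco, Ivanova, Mbeki and Szabo, alphabetically by surname: Greco before Ivanova before Mbeki before Szabo.
So Szabo takes precedence.

Szabo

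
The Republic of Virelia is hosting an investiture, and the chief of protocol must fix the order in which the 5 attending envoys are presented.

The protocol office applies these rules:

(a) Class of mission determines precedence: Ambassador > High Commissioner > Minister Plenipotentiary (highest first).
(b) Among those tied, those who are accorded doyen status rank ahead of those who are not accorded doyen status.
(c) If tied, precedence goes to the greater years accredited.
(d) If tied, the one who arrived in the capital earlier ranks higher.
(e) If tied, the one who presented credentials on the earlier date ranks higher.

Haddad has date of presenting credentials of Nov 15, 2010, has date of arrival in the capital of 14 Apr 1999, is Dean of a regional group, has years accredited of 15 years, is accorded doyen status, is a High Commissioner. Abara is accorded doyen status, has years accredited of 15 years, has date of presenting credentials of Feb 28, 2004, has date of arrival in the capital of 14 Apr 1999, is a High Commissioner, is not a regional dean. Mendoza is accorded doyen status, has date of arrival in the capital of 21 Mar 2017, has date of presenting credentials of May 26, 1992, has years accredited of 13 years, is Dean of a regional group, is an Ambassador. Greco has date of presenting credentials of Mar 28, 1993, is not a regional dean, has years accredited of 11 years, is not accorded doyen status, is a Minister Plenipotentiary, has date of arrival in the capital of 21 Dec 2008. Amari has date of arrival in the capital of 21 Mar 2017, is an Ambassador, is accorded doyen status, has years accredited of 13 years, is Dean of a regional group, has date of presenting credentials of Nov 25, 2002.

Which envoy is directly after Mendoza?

By class of mission: Mendoza and Amari (Ambassador); then Abara and Haddad (High Commissioner); then Greco (Minister Plenipotentiary).
Mendoza and Amari are each accorded doyen status, so the next rule applies.
Mendoza and Amari both have years accredited 13 years, so the next rule applies.
Mendoza and Amari both have date of arrival in the capital 21 Mar 2017, so the next rule applies.
Among Mendoza and Amari, by date of presenting credentials (earlier first): Mendoza (May 26, 1992) before Amari (Nov 25, 2002).
Abara and Haddad are each accorded doyen status, so the next rule applies.
Abara and Haddad both have years accredited 15 years, so the next rule applies.
Abara and Haddad both have date of arrival in the capital 14 Apr 1999, so the next rule applies.
Among Abara and Haddad, by date of presenting credentials (earlier first): Abara (Feb 28, 2004) before Haddad (Nov 15, 2010).
Order: Mendoza, Amari, Abara, Haddad, Greco.

Amari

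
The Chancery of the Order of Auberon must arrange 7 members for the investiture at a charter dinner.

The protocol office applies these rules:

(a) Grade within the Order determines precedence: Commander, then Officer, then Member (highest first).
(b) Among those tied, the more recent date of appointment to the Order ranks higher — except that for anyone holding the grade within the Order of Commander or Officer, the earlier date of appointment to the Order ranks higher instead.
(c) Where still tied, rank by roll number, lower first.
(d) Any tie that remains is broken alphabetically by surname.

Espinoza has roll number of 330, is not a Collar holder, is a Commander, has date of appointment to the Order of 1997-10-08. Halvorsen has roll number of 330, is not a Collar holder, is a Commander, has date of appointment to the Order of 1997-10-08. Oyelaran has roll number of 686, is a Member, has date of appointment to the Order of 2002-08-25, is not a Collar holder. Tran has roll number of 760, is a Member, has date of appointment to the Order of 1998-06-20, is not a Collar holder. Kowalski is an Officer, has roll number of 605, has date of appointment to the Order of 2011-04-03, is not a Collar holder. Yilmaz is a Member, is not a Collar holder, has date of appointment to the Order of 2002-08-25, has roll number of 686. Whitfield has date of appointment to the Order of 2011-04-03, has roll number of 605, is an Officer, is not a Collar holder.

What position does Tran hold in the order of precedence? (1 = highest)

7

By grade within the Order: Espinoza and Halvorsen (Commander); then Kowalski and Whitfield (Officer); then Oyelaran, Yilmaz and Tran (Member).
Espinoza and Halvorsen both have date of appointment to the Order 1997-10-08, so the next rule applies.
Espinoza and Halvorsen both have roll number 330, so the next rule applies.
Among Espinoza and Halvorsen, alphabetically by surname: Espinoza before Halvorsen.
Kowalski and Whitfield both have date of appointment to the Order 2011-04-03, so the next rule applies.
Kowalski and Whitfield both have roll number 605, so the next rule applies.
Among Kowalski and Whitfield, alphabetically by surname: Kowalski before Whitfield.
Among Oyelaran, Yilmaz and Tran, by date of appointment to the Order (later first): Oyelaran and Yilmaz (2002-08-25) before Tran (1998-06-20).
Oyelaran and Yilmaz both have roll number 686, so the next rule applies.
Among Oyelaran and Yilmaz, alphabetically by surname: Oyelaran before Yilmaz.
Order: Espinoza, Halvorsen, Kowalski, Whitfield, Oyelaran, Yilmaz, Tran. So position 7.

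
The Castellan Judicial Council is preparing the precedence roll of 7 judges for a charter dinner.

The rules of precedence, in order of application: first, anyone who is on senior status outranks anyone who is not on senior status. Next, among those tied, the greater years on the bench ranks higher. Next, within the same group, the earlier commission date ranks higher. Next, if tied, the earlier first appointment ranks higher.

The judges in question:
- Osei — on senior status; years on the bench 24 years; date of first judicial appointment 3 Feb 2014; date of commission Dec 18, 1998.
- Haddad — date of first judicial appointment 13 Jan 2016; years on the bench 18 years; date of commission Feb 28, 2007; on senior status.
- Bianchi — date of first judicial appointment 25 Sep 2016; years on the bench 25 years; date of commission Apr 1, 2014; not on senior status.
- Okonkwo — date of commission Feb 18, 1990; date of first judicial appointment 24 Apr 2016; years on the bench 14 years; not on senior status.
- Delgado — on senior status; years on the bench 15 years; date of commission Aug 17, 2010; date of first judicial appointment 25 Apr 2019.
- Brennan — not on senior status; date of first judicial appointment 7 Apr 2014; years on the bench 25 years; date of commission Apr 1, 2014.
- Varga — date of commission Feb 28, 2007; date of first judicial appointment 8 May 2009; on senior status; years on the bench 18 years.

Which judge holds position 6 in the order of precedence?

By the first rule: Osei, Varga, Haddad and Delgado (each on senior status); then Brennan, Bianchi and Okonkwo (each not on senior status).
Among Osei, Varga, Haddad and Delgado, by years on the bench (higher first): Osei (24 years) before Varga and Haddad (18 years) before Delgado (15 years).
Varga and Haddad both have date of commission Feb 28, 2007, so the next rule applies.
Among Varga and Haddad, by date of first judicial appointment (earlier first): Varga (8 May 2009) before Haddad (13 Jan 2016).
Among Brennan, Bianchi and Okonkwo, by years on the bench (higher first): Brennan and Bianchi (25 years) before Okonkwo (14 years).
Brennan and Bianchi both have date of commission Apr 1, 2014, so the next rule applies.
Among Brennan and Bianchi, by date of first judicial appointment (earlier first): Brennan (7 Apr 2014) before Bianchi (25 Sep 2016).
Order: Osei, Varga, Haddad, Delgado, Brennan, Bianchi, Okonkwo.

Bianchi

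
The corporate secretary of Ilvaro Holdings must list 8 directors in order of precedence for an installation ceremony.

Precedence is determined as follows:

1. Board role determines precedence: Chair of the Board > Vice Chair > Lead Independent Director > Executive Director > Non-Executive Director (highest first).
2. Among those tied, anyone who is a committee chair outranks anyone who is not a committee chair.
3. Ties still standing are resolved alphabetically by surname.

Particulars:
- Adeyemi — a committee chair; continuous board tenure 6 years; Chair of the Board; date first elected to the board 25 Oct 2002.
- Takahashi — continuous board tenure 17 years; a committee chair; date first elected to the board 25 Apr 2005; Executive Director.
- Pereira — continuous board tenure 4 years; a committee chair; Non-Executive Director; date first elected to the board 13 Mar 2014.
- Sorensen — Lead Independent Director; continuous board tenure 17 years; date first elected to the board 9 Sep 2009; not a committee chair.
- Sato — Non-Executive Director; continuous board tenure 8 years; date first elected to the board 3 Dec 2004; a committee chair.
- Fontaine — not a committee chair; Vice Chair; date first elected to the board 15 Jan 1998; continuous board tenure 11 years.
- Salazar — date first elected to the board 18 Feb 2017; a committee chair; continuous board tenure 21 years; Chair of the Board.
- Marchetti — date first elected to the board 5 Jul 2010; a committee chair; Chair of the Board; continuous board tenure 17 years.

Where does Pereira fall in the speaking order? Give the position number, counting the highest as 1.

By board role: Adeyemi, Marchetti and Salazar (Chair of the Board); then Fontaine (Vice Chair); then Sorensen (Lead Independent Director); then Takahashi (Executive Director); then Pereira and Sato (Non-Executive Director).
Adeyemi, Marchetti and Salazar are each a committee chair, so the next rule applies.
Among Adeyemi, Marchetti and Salazar, alphabetically by surname: Adeyemi before Marchetti before Salazar.
Pereira and Sato are each a committee chair, so the next rule applies.
Among Pereira and Sato, alphabetically by surname: Pereira before Sato.
Order: Adeyemi, Marchetti, Salazar, Fontaine, Sorensen, Takahashi, Pereira, Sato. So position 7.

7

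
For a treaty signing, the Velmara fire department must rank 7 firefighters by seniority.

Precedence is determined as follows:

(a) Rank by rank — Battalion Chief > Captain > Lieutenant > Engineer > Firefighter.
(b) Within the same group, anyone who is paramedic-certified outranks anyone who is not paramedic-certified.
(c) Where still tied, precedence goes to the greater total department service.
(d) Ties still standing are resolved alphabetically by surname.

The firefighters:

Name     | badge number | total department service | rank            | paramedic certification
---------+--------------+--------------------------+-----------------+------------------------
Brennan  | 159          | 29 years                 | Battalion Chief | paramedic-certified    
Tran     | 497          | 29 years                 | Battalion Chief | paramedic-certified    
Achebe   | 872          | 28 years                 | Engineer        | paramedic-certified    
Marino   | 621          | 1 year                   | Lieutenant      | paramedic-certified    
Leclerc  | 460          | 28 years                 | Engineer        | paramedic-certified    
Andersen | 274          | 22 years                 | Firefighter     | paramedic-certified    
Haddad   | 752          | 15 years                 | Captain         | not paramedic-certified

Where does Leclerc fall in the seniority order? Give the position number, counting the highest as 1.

By rank: Brennan and Tran (Battalion Chief); then Haddad (Captain); then Marino (Lieutenant); then Achebe and Leclerc (Engineer); then Andersen (Firefighter).
Brennan and Tran are each paramedic-certified, so the next rule applies.
Brennan and Tran both have total department service 29 years, so the next rule applies.
Among Brennan and Tran, alphabetically by surname: Brennan before Tran.
Achebe and Leclerc are each paramedic-certified, so the next rule applies.
Achebe and Leclerc both have total department service 28 years, so the next rule applies.
Among Achebe and Leclerc, alphabetically by surname: Achebe before Leclerc.
Order: Brennan, Tran, Haddad, Marino, Achebe, Leclerc, Andersen. So position 6.

6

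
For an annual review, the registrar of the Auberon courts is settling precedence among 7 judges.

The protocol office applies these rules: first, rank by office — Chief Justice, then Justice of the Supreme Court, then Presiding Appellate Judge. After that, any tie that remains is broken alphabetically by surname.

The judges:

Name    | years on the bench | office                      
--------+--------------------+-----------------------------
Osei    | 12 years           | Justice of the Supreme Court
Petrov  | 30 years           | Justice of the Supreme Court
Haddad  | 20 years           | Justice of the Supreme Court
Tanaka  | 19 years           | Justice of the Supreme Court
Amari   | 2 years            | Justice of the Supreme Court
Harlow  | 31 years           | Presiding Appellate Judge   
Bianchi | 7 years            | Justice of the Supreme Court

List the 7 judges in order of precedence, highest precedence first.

Amari, Bianchi, Haddad, Osei, Petrov, Tanaka, Harlow

By office: Amari, Bianchi, Haddad, Osei, Petrov and Tanaka (Justice of the Supreme Court); then Harlow (Presiding Appellate Judge).
Among Amari, Bianchi, Haddad, Osei, Petrov and Tanaka, alphabetically by surname: Amari before Bianchi before Haddad before Osei before Petrov before Tanaka.
Full order: Amari, Bianchi, Haddad, Osei, Petrov, Tanaka, Harlow.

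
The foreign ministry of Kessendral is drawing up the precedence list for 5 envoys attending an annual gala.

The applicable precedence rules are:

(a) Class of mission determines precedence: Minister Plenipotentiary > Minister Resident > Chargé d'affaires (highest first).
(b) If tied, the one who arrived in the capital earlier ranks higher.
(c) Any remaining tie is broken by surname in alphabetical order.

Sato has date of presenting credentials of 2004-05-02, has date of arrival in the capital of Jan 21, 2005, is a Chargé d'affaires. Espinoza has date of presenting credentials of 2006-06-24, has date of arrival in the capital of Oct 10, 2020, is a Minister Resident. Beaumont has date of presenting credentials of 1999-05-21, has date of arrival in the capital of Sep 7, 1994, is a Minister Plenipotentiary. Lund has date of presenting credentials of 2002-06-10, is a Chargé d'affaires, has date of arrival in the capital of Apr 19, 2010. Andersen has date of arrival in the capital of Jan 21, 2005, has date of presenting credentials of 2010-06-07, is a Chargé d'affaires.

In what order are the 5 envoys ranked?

By class of mission: Beaumont (Minister Plenipotentiary); then Espinoza (Minister Resident); then Andersen, Sato and Lund (Chargé d'affaires).
Among Andersen, Sato and Lund, by date of arrival in the capital (earlier first): Andersen and Sato (Jan 21, 2005) before Lund (Apr 19, 2010).
Among Andersen and Sato, alphabetically by surname: Andersen before Sato.
Full order: Beaumont, Espinoza, Andersen, Sato, Lund.

Beaumont, Espinoza, Andersen, Sato, Lund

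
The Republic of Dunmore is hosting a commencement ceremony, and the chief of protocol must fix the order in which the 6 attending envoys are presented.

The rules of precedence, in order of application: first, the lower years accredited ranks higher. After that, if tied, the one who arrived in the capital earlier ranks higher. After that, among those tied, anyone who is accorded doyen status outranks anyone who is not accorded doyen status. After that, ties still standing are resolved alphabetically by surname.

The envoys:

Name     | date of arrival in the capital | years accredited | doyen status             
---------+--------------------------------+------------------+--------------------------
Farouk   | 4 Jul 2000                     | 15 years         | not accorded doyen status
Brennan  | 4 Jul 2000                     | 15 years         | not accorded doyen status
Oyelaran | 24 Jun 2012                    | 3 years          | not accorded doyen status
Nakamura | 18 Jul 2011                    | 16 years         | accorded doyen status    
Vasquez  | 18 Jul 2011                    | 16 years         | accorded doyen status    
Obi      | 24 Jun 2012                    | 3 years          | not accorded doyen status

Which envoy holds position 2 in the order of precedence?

By years accredited (lower first): Obi and Oyelaran (both 3 years); then Brennan and Farouk (both 15 years); then Nakamura and Vasquez (both 16 years).
Obi and Oyelaran both have date of arrival in the capital 24 Jun 2012, so the next rule applies.
Obi and Oyelaran are each not accorded doyen status, so the next rule applies.
Among Obi and Oyelaran, alphabetically by surname: Obi before Oyelaran.
Brennan and Farouk both have date of arrival in the capital 4 Jul 2000, so the next rule applies.
Brennan and Farouk are each not accorded doyen status, so the next rule applies.
Among Brennan and Farouk, alphabetically by surname: Brennan before Farouk.
Nakamura and Vasquez both have date of arrival in the capital 18 Jul 2011, so the next rule applies.
Nakamura and Vasquez are each accorded doyen status, so the next rule applies.
Among Nakamura and Vasquez, alphabetically by surname: Nakamura before Vasquez.
Order: Obi, Oyelaran, Brennan, Farouk, Nakamura, Vasquez.

Oyelaran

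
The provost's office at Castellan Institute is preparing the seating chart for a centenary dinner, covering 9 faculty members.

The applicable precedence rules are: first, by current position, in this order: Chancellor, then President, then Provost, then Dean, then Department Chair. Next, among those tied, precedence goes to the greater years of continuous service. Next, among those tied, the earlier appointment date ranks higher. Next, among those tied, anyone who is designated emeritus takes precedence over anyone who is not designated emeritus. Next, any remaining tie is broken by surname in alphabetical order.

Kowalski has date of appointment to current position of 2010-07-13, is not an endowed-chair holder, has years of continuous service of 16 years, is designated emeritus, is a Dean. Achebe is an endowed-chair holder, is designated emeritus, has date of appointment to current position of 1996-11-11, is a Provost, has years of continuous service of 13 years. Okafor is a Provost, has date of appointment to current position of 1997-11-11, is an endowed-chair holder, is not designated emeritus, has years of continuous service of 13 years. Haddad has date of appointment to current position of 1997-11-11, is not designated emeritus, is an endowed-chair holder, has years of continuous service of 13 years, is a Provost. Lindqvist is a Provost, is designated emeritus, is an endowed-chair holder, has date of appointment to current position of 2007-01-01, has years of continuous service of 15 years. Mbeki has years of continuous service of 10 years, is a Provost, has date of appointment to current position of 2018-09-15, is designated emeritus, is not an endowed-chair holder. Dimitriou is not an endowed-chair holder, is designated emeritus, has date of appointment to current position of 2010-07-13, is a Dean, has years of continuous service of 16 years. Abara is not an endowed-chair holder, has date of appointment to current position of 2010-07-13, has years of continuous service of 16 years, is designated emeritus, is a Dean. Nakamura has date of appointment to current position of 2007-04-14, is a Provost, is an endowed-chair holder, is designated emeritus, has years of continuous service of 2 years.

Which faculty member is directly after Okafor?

By current position: Lindqvist, Achebe, Haddad, Okafor, Mbeki and Nakamura (Provost); then Abara, Dimitriou and Kowalski (Dean).
Among Lindqvist, Achebe, Haddad, Okafor, Mbeki and Nakamura, by years of continuous service (higher first): Lindqvist (15 years) before Achebe, Haddad and Okafor (13 years) before Mbeki (10 years) before Nakamura (2 years).
Among Achebe, Haddad and Okafor, by date of appointment to current position (earlier first): Achebe (1996-11-11) before Haddad and Okafor (1997-11-11).
Haddad and Okafor are each not designated emeritus, so the next rule applies.
Among Haddad and Okafor, alphabetically by surname: Haddad before Okafor.
Abara, Dimitriou and Kowalski all have years of continuous service 16 years, so the next rule applies.
Abara, Dimitriou and Kowalski all have date of appointment to current position 2010-07-13, so the next rule applies.
Abara, Dimitriou and Kowalski are each designated emeritus, so the next rule applies.
Among Abara, Dimitriou and Kowalski, alphabetically by surname: Abara before Dimitriou before Kowalski.
Order: Lindqvist, Achebe, Haddad, Okafor, Mbeki, Nakamura, Abara, Dimitriou, Kowalski.

Mbeki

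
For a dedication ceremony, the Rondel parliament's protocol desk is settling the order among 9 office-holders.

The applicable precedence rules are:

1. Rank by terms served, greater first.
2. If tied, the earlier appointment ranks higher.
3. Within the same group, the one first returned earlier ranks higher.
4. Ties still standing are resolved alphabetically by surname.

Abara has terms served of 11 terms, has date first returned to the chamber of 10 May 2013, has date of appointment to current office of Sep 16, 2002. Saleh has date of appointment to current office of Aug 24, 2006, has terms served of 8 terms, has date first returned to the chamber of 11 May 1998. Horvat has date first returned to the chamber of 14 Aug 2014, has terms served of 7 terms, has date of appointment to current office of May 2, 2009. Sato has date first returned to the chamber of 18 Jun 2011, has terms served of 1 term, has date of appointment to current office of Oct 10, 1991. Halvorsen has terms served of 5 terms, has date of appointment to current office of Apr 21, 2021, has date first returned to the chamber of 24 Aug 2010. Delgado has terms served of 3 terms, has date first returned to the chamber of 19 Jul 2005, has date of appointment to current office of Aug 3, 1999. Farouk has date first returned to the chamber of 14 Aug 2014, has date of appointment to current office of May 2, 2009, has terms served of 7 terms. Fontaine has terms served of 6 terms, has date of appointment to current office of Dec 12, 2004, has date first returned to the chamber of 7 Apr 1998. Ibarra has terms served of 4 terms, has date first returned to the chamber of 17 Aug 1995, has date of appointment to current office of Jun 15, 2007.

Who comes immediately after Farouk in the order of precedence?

By terms served (higher first): Abara (11 terms); then Saleh (8 terms); then Farouk and Horvat (both 7 terms); then Fontaine (6 terms); then Halvorsen (5 terms); then Ibarra (4 terms); then Delgado (3 terms); then Sato (1 term).
Farouk and Horvat both have date of appointment to current office May 2, 2009, so the next rule applies.
Farouk and Horvat both have date first returned to the chamber 14 Aug 2014, so the next rule applies.
Among Farouk and Horvat, alphabetically by surname: Farouk before Horvat.
Order: Abara, Saleh, Farouk, Horvat, Fontaine, Halvorsen, Ibarra, Delgado, Sato.

Horvat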